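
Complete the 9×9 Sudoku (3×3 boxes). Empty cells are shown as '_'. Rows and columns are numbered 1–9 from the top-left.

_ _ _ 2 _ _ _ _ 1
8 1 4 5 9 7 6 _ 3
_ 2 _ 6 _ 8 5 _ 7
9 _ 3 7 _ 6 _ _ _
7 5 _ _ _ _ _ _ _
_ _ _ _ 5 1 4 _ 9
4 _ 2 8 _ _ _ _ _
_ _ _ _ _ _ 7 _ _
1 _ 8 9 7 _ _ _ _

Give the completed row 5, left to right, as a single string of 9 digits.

751429386

R2C8 = 2 (sole candidate).
R3C1 = 3 (sole candidate).
R3C3 = 9 (sole candidate).
R3C8 = 4 (sole candidate).
R6C3 = 6 (sole candidate).
R6C4 = 3 (sole candidate).
R8C3 = 5 (sole candidate).
R1C3 = 7 (sole candidate).
R3C5 = 1 (sole candidate).
R5C3 = 1: row 5 has {5,7}; col 3 has {2,3,4,5,6,7,8,9}; box has {3,5,6,7,9} → only 1 remains.
R5C4 = 4: row 5 has {1,5,7}; col 4 has {2,3,5,6,7,8,9}; box has {1,3,5,6,7} → only 4 remains.
R6C1 = 2 (sole candidate).
R6C2 = 8 (sole candidate).
R6C8 = 7 (sole candidate).
R8C1 = 6 (sole candidate).
R8C4 = 1 (sole candidate).
R9C2 = 3 (sole candidate).
R9C7 = 2 (sole candidate).
R1C1 = 5 (sole candidate).
R1C2 = 6 (sole candidate).
R4C2 = 4 (sole candidate).
R8C2 = 9 (sole candidate).
R7C2 = 7 (sole candidate).
R5C6 = 9: in row 5, 9 can only go here (every other open cell in that row sees a 9).
R7C5 = 6 (hidden single in column 5).
R7C9 = 5 (sole candidate).
R9C8 = 6 (sole candidate).
R9C9 = 4 (sole candidate).
R7C6 = 3 (sole candidate).
R8C9 = 8 (sole candidate).
R9C6 = 5 (sole candidate).
R1C6 = 4 (sole candidate).
R4C9 = 2 (sole candidate).
R5C9 = 6: row 5 has {1,4,5,7,9}; col 9 has {1,2,3,4,5,7,8,9}; box has {2,4,7,9} → only 6 remains.
R8C6 = 2 (sole candidate).
R8C8 = 3 (sole candidate).
R1C5 = 3 (sole candidate).
R4C5 = 8 (sole candidate).
R4C7 = 1 (sole candidate).
R4C8 = 5 (sole candidate).
R5C5 = 2: row 5 has {1,4,5,6,7,9}; col 5 has {1,3,5,6,7,8,9}; box has {1,3,4,5,6,7,8,9} → only 2 remains.
R5C8 = 8: row 5 has {1,2,4,5,6,7,9}; col 8 has {2,3,4,5,6,7}; box has {1,2,4,5,6,7,9} → only 8 remains.
R7C7 = 9 (sole candidate).
R7C8 = 1 (sole candidate).
R8C5 = 4 (sole candidate).
R1C7 = 8 (sole candidate).
R1C8 = 9 (sole candidate).
R5C7 = 3: row 5 has {1,2,4,5,6,7,8,9}; col 7 has {1,2,4,5,6,7,8,9}; box has {1,2,4,5,6,7,8,9} → only 3 remains.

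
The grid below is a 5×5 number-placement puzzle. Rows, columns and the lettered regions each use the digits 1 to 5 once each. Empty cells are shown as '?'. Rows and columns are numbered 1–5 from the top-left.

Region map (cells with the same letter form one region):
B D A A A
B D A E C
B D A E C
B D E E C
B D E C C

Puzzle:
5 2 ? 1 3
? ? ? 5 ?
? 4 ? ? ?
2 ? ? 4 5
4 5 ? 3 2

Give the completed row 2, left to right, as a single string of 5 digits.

13254

row 1, column 3 = 4 (sole candidate).
row 2, column 3 = 2: row 2 has {5}; col 3 has {4}; region has {1,3,4} → only 2 remains.
row 3, column 3 = 5 (sole candidate).
row 3, column 4 = 2 (sole candidate).
row 3, column 5 = 1 (sole candidate).
row 5, column 3 = 1 (sole candidate).
row 2, column 5 = 4: row 2 has {2,5}; col 5 has {1,2,3,5}; region has {1,2,3,5} → only 4 remains.
row 3, column 1 = 3 (sole candidate).
row 4, column 3 = 3 (sole candidate).
row 2, column 1 = 1: row 2 has {2,4,5}; col 1 has {2,3,4,5}; region has {2,3,4,5} → only 1 remains.
row 2, column 2 = 3: row 2 has {1,2,4,5}; col 2 has {2,4,5}; region has {2,4,5} → only 3 remains.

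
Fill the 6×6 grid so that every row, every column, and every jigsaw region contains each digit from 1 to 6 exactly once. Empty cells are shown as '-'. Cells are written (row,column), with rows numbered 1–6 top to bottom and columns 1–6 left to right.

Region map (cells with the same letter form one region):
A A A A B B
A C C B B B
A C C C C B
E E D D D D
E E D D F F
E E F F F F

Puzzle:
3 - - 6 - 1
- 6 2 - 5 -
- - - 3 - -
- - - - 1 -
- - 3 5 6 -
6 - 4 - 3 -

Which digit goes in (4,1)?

(1,3) = 5: row 1 has {1,3,6}; col 3 has {2,3,4}; region has {3,6} → only 5 remains.
(2,4) = 4: row 2 has {2,5,6}; col 4 has {3,5,6}; region has {1,5} → only 4 remains.
(2,6) = 3: row 2 has {2,4,5,6}; col 6 has {1}; region has {1,4,5} → only 3 remains.
(3,3) = 1: row 3 has {3}; col 3 has {2,3,4,5}; region has {2,3,6} → only 1 remains.
(3,5) = 4: row 3 has {1,3}; col 5 has {1,3,5,6}; region has {1,2,3,6} → only 4 remains.
(4,3) = 6: row 4 has {1}; col 3 has {1,2,3,4,5}; region has {1,3,5} → only 6 remains.
(4,4) = 2: row 4 has {1,6}; col 4 has {3,4,5,6}; region has {1,3,5,6} → only 2 remains.
(4,6) = 4: row 4 has {1,2,6}; col 6 has {1,3}; region has {1,2,3,5,6} → only 4 remains.
(5,6) = 2: row 5 has {3,5,6}; col 6 has {1,3,4}; region has {3,4,6} → only 2 remains.
(6,4) = 1: row 6 has {3,4,6}; col 4 has {2,3,4,5,6}; region has {2,3,4,6} → only 1 remains.
(6,6) = 5: row 6 has {1,3,4,6}; col 6 has {1,2,3,4}; region has {1,2,3,4,6} → only 5 remains.
(1,5) = 2: row 1 has {1,3,5,6}; col 5 has {1,3,4,5,6}; region has {1,3,4,5} → only 2 remains.
(2,1) = 1: row 2 has {2,3,4,5,6}; col 1 has {3,6}; region has {3,5,6} → only 1 remains.
(3,1) = 2: row 3 has {1,3,4}; col 1 has {1,3,6}; region has {1,3,5,6} → only 2 remains.
(3,2) = 5: row 3 has {1,2,3,4}; col 2 has {6}; region has {1,2,3,4,6} → only 5 remains.
(3,6) = 6: row 3 has {1,2,3,4,5}; col 6 has {1,2,3,4,5}; region has {1,2,3,4,5} → only 6 remains.
(4,1) = 5: row 4 has {1,2,4,6}; col 1 has {1,2,3,6}; region has {6} → only 5 remains.

5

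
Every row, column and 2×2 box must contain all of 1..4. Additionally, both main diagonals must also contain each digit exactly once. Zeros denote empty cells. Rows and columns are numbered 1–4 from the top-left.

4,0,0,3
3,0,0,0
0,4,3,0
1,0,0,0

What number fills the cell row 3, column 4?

1

row 2, column 3 = 2 (sole candidate).
row 3, column 1 = 2 (sole candidate).
row 3, column 4 = 1: row 3 has {2,3,4}; col 4 has {3}; box has {3} → only 1 remains.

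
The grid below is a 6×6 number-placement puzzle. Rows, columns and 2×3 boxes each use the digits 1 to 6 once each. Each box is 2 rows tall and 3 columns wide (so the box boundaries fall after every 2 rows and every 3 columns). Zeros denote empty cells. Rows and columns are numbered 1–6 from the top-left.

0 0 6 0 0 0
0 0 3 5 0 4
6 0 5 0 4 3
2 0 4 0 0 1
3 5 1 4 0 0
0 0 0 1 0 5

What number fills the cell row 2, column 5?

row 1, column 6 = 2 (sole candidate).
row 2, column 1 = 1 (sole candidate).
row 2, column 2 = 2 (sole candidate).
row 2, column 5 = 6: row 2 has {1,2,3,4,5}; col 5 has {4}; box has {2,4,5} → only 6 remains.

6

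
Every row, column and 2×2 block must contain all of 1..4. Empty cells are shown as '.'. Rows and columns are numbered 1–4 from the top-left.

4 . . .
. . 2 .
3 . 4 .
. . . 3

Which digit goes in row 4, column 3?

1

row 1, column 4 = 1: row 1 has {4}; col 4 has {3}; box has {2} → only 1 remains.
row 2, column 1 = 1: row 2 has {2}; col 1 has {3,4}; box has {4} → only 1 remains.
row 2, column 2 = 3: row 2 has {1,2}; col 2 has {}; box has {1,4} → only 3 remains.
row 2, column 4 = 4: row 2 has {1,2,3}; col 4 has {1,3}; box has {1,2} → only 4 remains.
row 3, column 4 = 2: row 3 has {3,4}; col 4 has {1,3,4}; box has {3,4} → only 2 remains.
row 4, column 1 = 2: row 4 has {3}; col 1 has {1,3,4}; box has {3} → only 2 remains.
row 4, column 3 = 1: row 4 has {2,3}; col 3 has {2,4}; box has {2,3,4} → only 1 remains.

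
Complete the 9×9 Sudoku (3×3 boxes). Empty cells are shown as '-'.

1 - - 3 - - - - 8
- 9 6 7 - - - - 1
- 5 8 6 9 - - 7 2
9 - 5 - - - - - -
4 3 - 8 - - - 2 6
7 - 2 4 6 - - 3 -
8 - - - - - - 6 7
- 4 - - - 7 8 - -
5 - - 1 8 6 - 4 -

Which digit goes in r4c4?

2

r2c8 = 5: row 2 has {1,6,7,9}; col 8 has {2,3,4,6,7}; box has {1,2,7,8} → only 5 remains.
r3c1 = 3: row 3 has {2,5,6,7,8,9}; col 1 has {1,4,5,7,8,9}; box has {1,5,6,8,9} → only 3 remains.
r3c7 = 4: row 3 has {2,3,5,6,7,8,9}; col 7 has {8}; box has {1,2,5,7,8} → only 4 remains.
r4c4 = 2: row 4 has {5,9}; col 4 has {1,3,4,6,7,8}; box has {4,6,8} → only 2 remains.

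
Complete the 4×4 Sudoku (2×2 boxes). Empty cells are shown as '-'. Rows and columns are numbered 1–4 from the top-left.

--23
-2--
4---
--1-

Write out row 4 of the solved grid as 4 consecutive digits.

R1C1 = 1: row 1 has {2,3}; col 1 has {4}; box has {2} → only 1 remains.
R1C2 = 4: row 1 has {1,2,3}; col 2 has {2}; box has {1,2} → only 4 remains.
R2C1 = 3: row 2 has {2}; col 1 has {1,4}; box has {1,2,4} → only 3 remains.
R2C3 = 4: row 2 has {2,3}; col 3 has {1,2}; box has {2,3} → only 4 remains.
R2C4 = 1: row 2 has {2,3,4}; col 4 has {3}; box has {2,3,4} → only 1 remains.
R3C3 = 3: row 3 has {4}; col 3 has {1,2,4}; box has {1} → only 3 remains.
R3C4 = 2: row 3 has {3,4}; col 4 has {1,3}; box has {1,3} → only 2 remains.
R4C1 = 2: row 4 has {1}; col 1 has {1,3,4}; box has {4} → only 2 remains.
R4C2 = 3: row 4 has {1,2}; col 2 has {2,4}; box has {2,4} → only 3 remains.
R4C4 = 4: row 4 has {1,2,3}; col 4 has {1,2,3}; box has {1,2,3} → only 4 remains.

2314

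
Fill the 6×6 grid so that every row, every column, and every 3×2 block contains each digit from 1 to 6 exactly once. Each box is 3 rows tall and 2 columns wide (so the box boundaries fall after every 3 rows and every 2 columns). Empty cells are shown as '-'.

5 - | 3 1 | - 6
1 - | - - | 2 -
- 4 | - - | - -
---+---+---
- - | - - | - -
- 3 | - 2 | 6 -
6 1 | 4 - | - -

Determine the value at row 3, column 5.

5

row 1, column 2 = 2: row 1 has {1,3,5,6}; col 2 has {1,3,4}; box has {1,4,5} → only 2 remains.
row 1, column 5 = 4: row 1 has {1,2,3,5,6}; col 5 has {2,6}; box has {2,6} → only 4 remains.
row 2, column 2 = 6: row 2 has {1,2}; col 2 has {1,2,3,4}; box has {1,2,4,5} → only 6 remains.
row 2, column 3 = 5: row 2 has {1,2,6}; col 3 has {3,4}; box has {1,3} → only 5 remains.
row 2, column 4 = 4: row 2 has {1,2,5,6}; col 4 has {1,2}; box has {1,3,5} → only 4 remains.
row 2, column 6 = 3: row 2 has {1,2,4,5,6}; col 6 has {6}; box has {2,4,6} → only 3 remains.
row 3, column 1 = 3: row 3 has {4}; col 1 has {1,5,6}; box has {1,2,4,5,6} → only 3 remains.
row 3, column 4 = 6: row 3 has {3,4}; col 4 has {1,2,4}; box has {1,3,4,5} → only 6 remains.
row 4, column 2 = 5: row 4 has {}; col 2 has {1,2,3,4,6}; box has {1,3,6} → only 5 remains.
row 4, column 4 = 3: row 4 has {5}; col 4 has {1,2,4,6}; box has {2,4} → only 3 remains.
row 4, column 5 = 1: row 4 has {3,5}; col 5 has {2,4,6}; box has {6} → only 1 remains.
row 5, column 1 = 4: row 5 has {2,3,6}; col 1 has {1,3,5,6}; box has {1,3,5,6} → only 4 remains.
row 5, column 3 = 1: row 5 has {2,3,4,6}; col 3 has {3,4,5}; box has {2,3,4} → only 1 remains.
row 5, column 6 = 5: row 5 has {1,2,3,4,6}; col 6 has {3,6}; box has {1,6} → only 5 remains.
row 6, column 4 = 5: row 6 has {1,4,6}; col 4 has {1,2,3,4,6}; box has {1,2,3,4} → only 5 remains.
row 6, column 5 = 3: row 6 has {1,4,5,6}; col 5 has {1,2,4,6}; box has {1,5,6} → only 3 remains.
row 6, column 6 = 2: row 6 has {1,3,4,5,6}; col 6 has {3,5,6}; box has {1,3,5,6} → only 2 remains.
row 3, column 3 = 2: row 3 has {3,4,6}; col 3 has {1,3,4,5}; box has {1,3,4,5,6} → only 2 remains.
row 3, column 5 = 5: row 3 has {2,3,4,6}; col 5 has {1,2,3,4,6}; box has {2,3,4,6} → only 5 remains.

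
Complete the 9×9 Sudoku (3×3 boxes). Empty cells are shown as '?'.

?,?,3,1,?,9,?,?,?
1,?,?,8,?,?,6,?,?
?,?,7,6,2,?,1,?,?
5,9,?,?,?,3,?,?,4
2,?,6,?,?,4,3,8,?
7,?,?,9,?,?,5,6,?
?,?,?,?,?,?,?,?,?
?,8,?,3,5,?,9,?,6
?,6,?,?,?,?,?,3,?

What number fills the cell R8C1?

R3C6 = 5 (sole candidate).
R5C2 = 1 (sole candidate).
R5C5 = 7 (sole candidate).
R5C9 = 9 (sole candidate).
R8C1 = 4: row 8 has {3,5,6,8,9}; col 1 has {1,2,5,7}; box has {6,8} → only 4 remains.

4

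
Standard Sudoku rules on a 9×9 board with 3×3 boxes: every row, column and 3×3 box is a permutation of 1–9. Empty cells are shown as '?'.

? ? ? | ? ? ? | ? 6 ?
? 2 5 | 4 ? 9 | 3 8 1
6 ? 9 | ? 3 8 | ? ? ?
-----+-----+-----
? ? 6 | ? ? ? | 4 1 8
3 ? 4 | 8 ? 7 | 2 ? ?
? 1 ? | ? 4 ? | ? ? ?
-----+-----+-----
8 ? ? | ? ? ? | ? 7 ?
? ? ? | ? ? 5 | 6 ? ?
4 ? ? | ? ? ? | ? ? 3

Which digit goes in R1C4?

5

R2C1 = 7 (sole candidate).
R2C5 = 6 (sole candidate).
R3C2 = 4 (sole candidate).
R1C1 = 1 (sole candidate).
R1C6 = 2 (sole candidate).
R4C6 = 3 (sole candidate).
R6C6 = 6 (sole candidate).
R9C6 = 1 (sole candidate).
R7C6 = 4 (sole candidate).
R1C9 = 4 (hidden single in row 1).
R1C7 = 9 (hidden single in row 1).
R3C4 = 1 (hidden single in row 3).
R4C2 = 7 (hidden single in row 4).
R5C5 = 1 (hidden single in row 5).
R5C9 = 6 (hidden single in row 5).
R6C8 = 3 (hidden single in row 6).
R6C3 = 8 (hidden single in row 6).
R1C3 = 3 (sole candidate).
R1C2 = 8 (sole candidate).
R8C3 = 1 (hidden single in row 8).
R8C8 = 4 (hidden single in row 8).
R8C5 = 8 (hidden single in row 8).
R7C3 = 2 (sole candidate).
R7C5 = 9 (sole candidate).
R7C9 = 5 (sole candidate).
R8C1 = 9 (sole candidate).
R8C2 = 3 (sole candidate).
R8C9 = 2 (sole candidate).
R9C3 = 7 (sole candidate).
R9C5 = 2 (sole candidate).
R9C7 = 8 (sole candidate).
R9C8 = 9 (sole candidate).
R3C9 = 7 (sole candidate).
R4C5 = 5 (sole candidate).
R5C8 = 5 (sole candidate).
R6C7 = 7 (sole candidate).
R6C9 = 9 (sole candidate).
R7C2 = 6 (sole candidate).
R7C4 = 3 (sole candidate).
R7C7 = 1 (sole candidate).
R8C4 = 7 (sole candidate).
R9C2 = 5 (sole candidate).
R9C4 = 6 (sole candidate).
R1C4 = 5: row 1 has {1,2,3,4,6,8,9}; col 4 has {1,3,4,6,7,8}; box has {1,2,3,4,6,8,9} → only 5 remains.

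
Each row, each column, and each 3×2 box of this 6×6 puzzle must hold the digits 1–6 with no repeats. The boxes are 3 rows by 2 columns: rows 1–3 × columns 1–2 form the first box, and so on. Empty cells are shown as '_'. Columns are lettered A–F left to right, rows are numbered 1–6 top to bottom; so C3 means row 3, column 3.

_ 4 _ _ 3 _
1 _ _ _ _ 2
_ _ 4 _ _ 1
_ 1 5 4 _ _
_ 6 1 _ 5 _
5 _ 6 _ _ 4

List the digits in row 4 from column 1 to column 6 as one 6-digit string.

315426

C1 = 2 (sole candidate).
C2 = 3 (sole candidate).
E3 = 6 (sole candidate).
E4 = 2: row 4 has {1,4,5}; col 5 has {3,5,6}; box has {4,5} → only 2 remains.
F5 = 3 (sole candidate).
E6 = 1 (sole candidate).
A1 = 6 (sole candidate).
F1 = 5 (sole candidate).
B2 = 5 (sole candidate).
D2 = 6 (sole candidate).
E2 = 4 (sole candidate).
D3 = 5 (sole candidate).
A4 = 3: row 4 has {1,2,4,5}; col 1 has {1,5,6}; box has {1,5,6} → only 3 remains.
F4 = 6: row 4 has {1,2,3,4,5}; col 6 has {1,2,3,4,5}; box has {1,2,3,4,5} → only 6 remains.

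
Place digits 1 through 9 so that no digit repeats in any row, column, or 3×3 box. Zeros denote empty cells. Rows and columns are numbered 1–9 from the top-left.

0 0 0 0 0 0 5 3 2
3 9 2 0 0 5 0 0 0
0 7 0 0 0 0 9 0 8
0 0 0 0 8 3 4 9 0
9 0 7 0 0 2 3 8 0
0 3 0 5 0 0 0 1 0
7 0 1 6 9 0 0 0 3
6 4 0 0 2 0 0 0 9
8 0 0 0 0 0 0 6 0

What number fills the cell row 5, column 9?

5

row 3, column 8 = 4: row 3 has {7,8,9}; col 8 has {1,3,6,8,9}; box has {2,3,5,8,9} → only 4 remains.
row 2, column 8 = 7: row 2 has {2,3,5,9}; col 8 has {1,3,4,6,8,9}; box has {2,3,4,5,8,9} → only 7 remains.
row 8, column 8 = 5: row 8 has {2,4,6,9}; col 8 has {1,3,4,6,7,8,9}; box has {3,6,9} → only 5 remains.
row 7, column 8 = 2: row 7 has {1,3,6,7,9}; col 8 has {1,3,4,5,6,7,8,9}; box has {3,5,6,9} → only 2 remains.
row 8, column 3 = 3: row 8 has {2,4,5,6,9}; col 3 has {1,2,7}; box has {1,4,6,7,8} → only 3 remains.
row 7, column 2 = 5: row 7 has {1,2,3,6,7,9}; col 2 has {3,4,7,9}; box has {1,3,4,6,7,8} → only 5 remains.
row 7, column 7 = 8: row 7 has {1,2,3,5,6,7,9}; col 7 has {3,4,5,9}; box has {2,3,5,6,9} → only 8 remains.
row 9, column 2 = 2: row 9 has {6,8}; col 2 has {3,4,5,7,9}; box has {1,3,4,5,6,7,8} → only 2 remains.
row 9, column 3 = 9: row 9 has {2,6,8}; col 3 has {1,2,3,7}; box has {1,2,3,4,5,6,7,8} → only 9 remains.
row 7, column 6 = 4: row 7 has {1,2,3,5,6,7,8,9}; col 6 has {2,3,5}; box has {2,6,9} → only 4 remains.
row 2, column 4 = 8: in row 2, 8 can only go here (every other open cell in that row sees an 8).
row 2, column 5 = 4: in row 2, 4 can only go here (every other open cell in that row sees a 4).
row 3, column 4 = 2: in row 3, 2 can only go here (every other open cell in that row sees a 2).
row 3, column 5 = 3: in row 3, 3 can only go here (every other open cell in that row sees a 3).
row 4, column 1 = 2: in row 4, 2 can only go here (every other open cell in that row sees a 2).
row 6, column 1 = 4: row 6 has {1,3,5}; col 1 has {2,3,6,7,8,9}; box has {2,3,7,9} → only 4 remains.
row 1, column 1 = 1: row 1 has {2,3,5}; col 1 has {2,3,4,6,7,8,9}; box has {2,3,7,9} → only 1 remains.
row 3, column 1 = 5: row 3 has {2,3,4,7,8,9}; col 1 has {1,2,3,4,6,7,8,9}; box has {1,2,3,7,9} → only 5 remains.
row 3, column 3 = 6: row 3 has {2,3,4,5,7,8,9}; col 3 has {1,2,3,7,9}; box has {1,2,3,5,7,9} → only 6 remains.
row 3, column 6 = 1: row 3 has {2,3,4,5,6,7,8,9}; col 6 has {2,3,4,5}; box has {2,3,4,5,8} → only 1 remains.
row 4, column 3 = 5: row 4 has {2,3,4,8,9}; col 3 has {1,2,3,6,7,9}; box has {2,3,4,7,9} → only 5 remains.
row 6, column 3 = 8: row 6 has {1,3,4,5}; col 3 has {1,2,3,5,6,7,9}; box has {2,3,4,5,7,9} → only 8 remains.
row 9, column 6 = 7: row 9 has {2,6,8,9}; col 6 has {1,2,3,4,5}; box has {2,4,6,9} → only 7 remains.
row 9, column 7 = 1: row 9 has {2,6,7,8,9}; col 7 has {3,4,5,8,9}; box has {2,3,5,6,8,9} → only 1 remains.
row 9, column 9 = 4: row 9 has {1,2,6,7,8,9}; col 9 has {2,3,8,9}; box has {1,2,3,5,6,8,9} → only 4 remains.
row 1, column 2 = 8: row 1 has {1,2,3,5}; col 2 has {2,3,4,5,7,9}; box has {1,2,3,5,6,7,9} → only 8 remains.
row 1, column 3 = 4: row 1 has {1,2,3,5,8}; col 3 has {1,2,3,5,6,7,8,9}; box has {1,2,3,5,6,7,8,9} → only 4 remains.
row 2, column 7 = 6: row 2 has {2,3,4,5,7,8,9}; col 7 has {1,3,4,5,8,9}; box has {2,3,4,5,7,8,9} → only 6 remains.
row 2, column 9 = 1: row 2 has {2,3,4,5,6,7,8,9}; col 9 has {2,3,4,8,9}; box has {2,3,4,5,6,7,8,9} → only 1 remains.
row 8, column 4 = 1: row 8 has {2,3,4,5,6,9}; col 4 has {2,5,6,8}; box has {2,4,6,7,9} → only 1 remains.
row 8, column 6 = 8: row 8 has {1,2,3,4,5,6,9}; col 6 has {1,2,3,4,5,7}; box has {1,2,4,6,7,9} → only 8 remains.
row 8, column 7 = 7: row 8 has {1,2,3,4,5,6,8,9}; col 7 has {1,3,4,5,6,8,9}; box has {1,2,3,4,5,6,8,9} → only 7 remains.
row 9, column 4 = 3: row 9 has {1,2,4,6,7,8,9}; col 4 has {1,2,5,6,8}; box has {1,2,4,6,7,8,9} → only 3 remains.
row 9, column 5 = 5: row 9 has {1,2,3,4,6,7,8,9}; col 5 has {2,3,4,8,9}; box has {1,2,3,4,6,7,8,9} → only 5 remains.
row 4, column 4 = 7: row 4 has {2,3,4,5,8,9}; col 4 has {1,2,3,5,6,8}; box has {2,3,5,8} → only 7 remains.
row 4, column 9 = 6: row 4 has {2,3,4,5,7,8,9}; col 9 has {1,2,3,4,8,9}; box has {1,3,4,8,9} → only 6 remains.
row 5, column 4 = 4: row 5 has {2,3,7,8,9}; col 4 has {1,2,3,5,6,7,8}; box has {2,3,5,7,8} → only 4 remains.
row 5, column 9 = 5: row 5 has {2,3,4,7,8,9}; col 9 has {1,2,3,4,6,8,9}; box has {1,3,4,6,8,9} → only 5 remains.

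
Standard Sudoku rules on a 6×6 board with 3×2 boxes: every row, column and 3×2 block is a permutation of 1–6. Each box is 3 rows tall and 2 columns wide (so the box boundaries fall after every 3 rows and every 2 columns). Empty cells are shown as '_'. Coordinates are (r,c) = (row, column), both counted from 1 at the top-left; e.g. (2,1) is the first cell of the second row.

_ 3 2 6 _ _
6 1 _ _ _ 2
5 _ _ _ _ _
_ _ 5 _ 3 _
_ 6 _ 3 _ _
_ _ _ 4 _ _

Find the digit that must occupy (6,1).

(1,1) = 4: row 1 has {2,3,6}; col 1 has {5,6}; box has {1,3,5,6} → only 4 remains.
(2,4) = 5: row 2 has {1,2,6}; col 4 has {3,4,6}; box has {2,6} → only 5 remains.
(2,5) = 4: row 2 has {1,2,5,6}; col 5 has {3}; box has {2} → only 4 remains.
(3,2) = 2: row 3 has {5}; col 2 has {1,3,6}; box has {1,3,4,5,6} → only 2 remains.
(3,4) = 1: row 3 has {2,5}; col 4 has {3,4,5,6}; box has {2,5,6} → only 1 remains.
(3,5) = 6: row 3 has {1,2,5}; col 5 has {3,4}; box has {2,4} → only 6 remains.
(3,6) = 3: row 3 has {1,2,5,6}; col 6 has {2}; box has {2,4,6} → only 3 remains.
(4,2) = 4: row 4 has {3,5}; col 2 has {1,2,3,6}; box has {6} → only 4 remains.
(4,4) = 2: row 4 has {3,4,5}; col 4 has {1,3,4,5,6}; box has {3,4,5} → only 2 remains.
(5,3) = 1: row 5 has {3,6}; col 3 has {2,5}; box has {2,3,4,5} → only 1 remains.
(6,2) = 5: row 6 has {4}; col 2 has {1,2,3,4,6}; box has {4,6} → only 5 remains.
(6,3) = 6: row 6 has {4,5}; col 3 has {1,2,5}; box has {1,2,3,4,5} → only 6 remains.
(6,6) = 1: row 6 has {4,5,6}; col 6 has {2,3}; box has {3} → only 1 remains.
(1,6) = 5: row 1 has {2,3,4,6}; col 6 has {1,2,3}; box has {2,3,4,6} → only 5 remains.
(2,3) = 3: row 2 has {1,2,4,5,6}; col 3 has {1,2,5,6}; box has {1,2,5,6} → only 3 remains.
(3,3) = 4: row 3 has {1,2,3,5,6}; col 3 has {1,2,3,5,6}; box has {1,2,3,5,6} → only 4 remains.
(4,1) = 1: row 4 has {2,3,4,5}; col 1 has {4,5,6}; box has {4,5,6} → only 1 remains.
(4,6) = 6: row 4 has {1,2,3,4,5}; col 6 has {1,2,3,5}; box has {1,3} → only 6 remains.
(5,1) = 2: row 5 has {1,3,6}; col 1 has {1,4,5,6}; box has {1,4,5,6} → only 2 remains.
(5,5) = 5: row 5 has {1,2,3,6}; col 5 has {3,4,6}; box has {1,3,6} → only 5 remains.
(5,6) = 4: row 5 has {1,2,3,5,6}; col 6 has {1,2,3,5,6}; box has {1,3,5,6} → only 4 remains.
(6,1) = 3: row 6 has {1,4,5,6}; col 1 has {1,2,4,5,6}; box has {1,2,4,5,6} → only 3 remains.

3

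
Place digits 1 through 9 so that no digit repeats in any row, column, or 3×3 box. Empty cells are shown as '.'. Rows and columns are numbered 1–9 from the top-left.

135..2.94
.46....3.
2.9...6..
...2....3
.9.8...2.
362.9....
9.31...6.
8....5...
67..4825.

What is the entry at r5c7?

1

r2c1 = 7: row 2 has {3,4,6}; col 1 has {1,2,3,6,8,9}; box has {1,2,3,4,5,6,9} → only 7 remains.
r3c2 = 8: row 3 has {2,6,9}; col 2 has {3,4,6,7,9}; box has {1,2,3,4,5,6,7,9} → only 8 remains.
r7c6 = 7: row 7 has {1,3,6,9}; col 6 has {2,5,8}; box has {1,4,5,8} → only 7 remains.
r7c9 = 8: row 7 has {1,3,6,7,9}; col 9 has {3,4}; box has {2,5,6} → only 8 remains.
r9c3 = 1: row 9 has {2,4,5,6,7,8}; col 3 has {2,3,5,6,9}; box has {3,6,7,8,9} → only 1 remains.
r9c9 = 9: row 9 has {1,2,4,5,6,7,8}; col 9 has {3,4,8}; box has {2,5,6,8} → only 9 remains.
r7c5 = 2: row 7 has {1,3,6,7,8,9}; col 5 has {4,9}; box has {1,4,5,7,8} → only 2 remains.
r7c7 = 4: row 7 has {1,2,3,6,7,8,9}; col 7 has {2,6}; box has {2,5,6,8,9} → only 4 remains.
r8c2 = 2: row 8 has {5,8}; col 2 has {3,4,6,7,8,9}; box has {1,3,6,7,8,9} → only 2 remains.
r8c3 = 4: row 8 has {2,5,8}; col 3 has {1,2,3,5,6,9}; box has {1,2,3,6,7,8,9} → only 4 remains.
r9c4 = 3: row 9 has {1,2,4,5,6,7,8,9}; col 4 has {1,2,8}; box has {1,2,4,5,7,8} → only 3 remains.
r5c3 = 7: row 5 has {2,8,9}; col 3 has {1,2,3,4,5,6,9}; box has {2,3,6,9} → only 7 remains.
r7c2 = 5: row 7 has {1,2,3,4,6,7,8,9}; col 2 has {2,3,4,6,7,8,9}; box has {1,2,3,4,6,7,8,9} → only 5 remains.
r8c5 = 6: row 8 has {2,4,5,8}; col 5 has {2,4,9}; box has {1,2,3,4,5,7,8} → only 6 remains.
r4c2 = 1: row 4 has {2,3}; col 2 has {2,3,4,5,6,7,8,9}; box has {2,3,6,7,9} → only 1 remains.
r4c3 = 8: row 4 has {1,2,3}; col 3 has {1,2,3,4,5,6,7,9}; box has {1,2,3,6,7,9} → only 8 remains.
r8c4 = 9: row 8 has {2,4,5,6,8}; col 4 has {1,2,3,8}; box has {1,2,3,4,5,6,7,8} → only 9 remains.
r2c4 = 5: row 2 has {3,4,6,7}; col 4 has {1,2,3,8,9}; box has {2} → only 5 remains.
r1c4 = 6: in row 1, 6 can only go here (every other open cell in that row sees a 6).
r2c9 = 2: in row 2, 2 can only go here (every other open cell in that row sees a 2).
r2c6 = 9: in row 2, 9 can only go here (every other open cell in that row sees a 9).
r3c9 = 5: in row 3, 5 can only go here (every other open cell in that row sees a 5).
r4c6 = 6: in row 4, 6 can only go here (every other open cell in that row sees a 6).
r4c7 = 9: in row 4, 9 can only go here (every other open cell in that row sees a 9).
r5c9 = 6: in row 5, 6 can only go here (every other open cell in that row sees a 6).
r6c7 = 5: in row 6, 5 can only go here (every other open cell in that row sees a 5).
r5c7 = 1: row 5 has {2,6,7,8,9}; col 7 has {2,4,5,6,9}; box has {2,3,5,6,9} → only 1 remains.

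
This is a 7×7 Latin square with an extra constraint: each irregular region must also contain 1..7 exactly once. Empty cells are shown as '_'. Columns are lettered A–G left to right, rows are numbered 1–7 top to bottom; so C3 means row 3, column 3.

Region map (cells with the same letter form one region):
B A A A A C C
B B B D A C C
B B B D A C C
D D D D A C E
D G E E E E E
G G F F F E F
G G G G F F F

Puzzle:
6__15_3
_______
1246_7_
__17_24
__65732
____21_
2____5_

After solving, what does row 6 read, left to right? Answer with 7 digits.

F1 = 4: row 1 has {1,3,5,6}; col 6 has {1,2,3,5,7}; region has {2,3,7} → only 4 remains.
F2 = 6: row 2 has {}; col 6 has {1,2,3,4,5,7}; region has {2,3,4,7} → only 6 remains.
E3 = 3: row 3 has {1,2,4,6,7}; col 5 has {2,5,7}; region has {1,5} → only 3 remains.
G3 = 5: row 3 has {1,2,3,4,6,7}; col 7 has {2,3,4}; region has {2,3,4,6,7} → only 5 remains.
E4 = 6: row 4 has {1,2,4,7}; col 5 has {2,3,5,7}; region has {1,3,5} → only 6 remains.
A5 = 4: row 5 has {2,3,5,6,7}; col 1 has {1,2,6}; region has {1,6,7} → only 4 remains.
B5 = 1: row 5 has {2,3,4,5,6,7}; col 2 has {2}; region has {2} → only 1 remains.
B1 = 7: row 1 has {1,3,4,5,6}; col 2 has {1,2}; region has {1,3,5,6} → only 7 remains.
C1 = 2: row 1 has {1,3,4,5,6,7}; col 3 has {1,4,6}; region has {1,3,5,6,7} → only 2 remains.
E2 = 4: row 2 has {6}; col 5 has {2,3,5,6,7}; region has {1,2,3,5,6,7} → only 4 remains.
G2 = 1: row 2 has {4,6}; col 7 has {2,3,4,5}; region has {2,3,4,5,6,7} → only 1 remains.
E7 = 1: row 7 has {2,5}; col 5 has {2,3,4,5,6,7}; region has {2,5} → only 1 remains.
D2 = 2: in row 2, 2 can only go here (every other open cell in that row sees a 2).
C2 = 5: in column 3, 5 can only go here (every other open cell in that column sees a 5).
B2 = 3: row 2 has {1,2,4,5,6}; col 2 has {1,2,7}; region has {1,2,4,5,6} → only 3 remains.
B4 = 5: row 4 has {1,2,4,6,7}; col 2 has {1,2,3,7}; region has {1,2,4,6,7} → only 5 remains.
A2 = 7: row 2 has {1,2,3,4,5,6}; col 1 has {1,2,4,6}; region has {1,2,3,4,5,6} → only 7 remains.
A4 = 3: row 4 has {1,2,4,5,6,7}; col 1 has {1,2,4,6,7}; region has {1,2,4,5,6,7} → only 3 remains.
A6 = 5: row 6 has {1,2}; col 1 has {1,2,3,4,6,7}; region has {1,2} → only 5 remains.
D6 = 4: in region F, 4 can only go here (every other open cell in that region sees a 4).
B6 = 6: row 6 has {1,2,4,5}; col 2 has {1,2,3,5,7}; region has {1,2,5} → only 6 remains.
G6 = 7: row 6 has {1,2,4,5,6}; col 7 has {1,2,3,4,5}; region has {1,2,4,5} → only 7 remains.
B7 = 4: row 7 has {1,2,5}; col 2 has {1,2,3,5,6,7}; region has {1,2,5,6} → only 4 remains.
D7 = 3: row 7 has {1,2,4,5}; col 4 has {1,2,4,5,6,7}; region has {1,2,4,5,6} → only 3 remains.
G7 = 6: row 7 has {1,2,3,4,5}; col 7 has {1,2,3,4,5,7}; region has {1,2,4,5,7} → only 6 remains.
C6 = 3: row 6 has {1,2,4,5,6,7}; col 3 has {1,2,4,5,6}; region has {1,2,4,5,6,7} → only 3 remains.

5634217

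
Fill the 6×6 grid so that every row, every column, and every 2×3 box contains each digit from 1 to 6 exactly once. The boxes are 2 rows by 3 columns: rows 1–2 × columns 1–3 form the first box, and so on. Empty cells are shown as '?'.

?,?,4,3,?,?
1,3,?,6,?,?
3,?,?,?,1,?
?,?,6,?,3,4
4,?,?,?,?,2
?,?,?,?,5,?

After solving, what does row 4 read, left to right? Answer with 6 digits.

row 1, column 5 = 2 (sole candidate).
row 2, column 5 = 4 (sole candidate).
row 2, column 6 = 5 (sole candidate).
row 3, column 6 = 6 (sole candidate).
row 5, column 4 = 1 (sole candidate).
row 5, column 5 = 6 (sole candidate).
row 6, column 4 = 4 (sole candidate).
row 6, column 6 = 3 (sole candidate).
row 1, column 6 = 1 (sole candidate).
row 2, column 3 = 2 (sole candidate).
row 3, column 3 = 5 (sole candidate).
row 3, column 4 = 2 (sole candidate).
row 4, column 1 = 2: row 4 has {3,4,6}; col 1 has {1,3,4}; box has {3,5,6} → only 2 remains.
row 4, column 2 = 1: row 4 has {2,3,4,6}; col 2 has {3}; box has {2,3,5,6} → only 1 remains.
row 4, column 4 = 5: row 4 has {1,2,3,4,6}; col 4 has {1,2,3,4,6}; box has {1,2,3,4,6} → only 5 remains.

216534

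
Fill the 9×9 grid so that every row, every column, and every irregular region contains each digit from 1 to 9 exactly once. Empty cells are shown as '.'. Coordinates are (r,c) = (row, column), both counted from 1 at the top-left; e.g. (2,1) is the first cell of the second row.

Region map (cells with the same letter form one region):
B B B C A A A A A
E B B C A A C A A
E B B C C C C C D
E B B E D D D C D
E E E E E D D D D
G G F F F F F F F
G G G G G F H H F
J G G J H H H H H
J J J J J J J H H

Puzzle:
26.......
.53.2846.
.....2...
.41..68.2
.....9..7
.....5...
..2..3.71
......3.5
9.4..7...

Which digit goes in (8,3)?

7

(2,9) = 9: row 2 has {2,3,4,5,6,8}; col 9 has {1,2,5,7}; region has {2,6,8} → only 9 remains.
(5,3) = 5: in column 3, 5 can only go here (every other open cell in that column sees a 5).
(5,7) = 1: row 5 has {5,7,9}; col 7 has {3,4,8}; region has {2,6,7,8,9} → only 1 remains.
(7,1) = 5: in column 1, 5 can only go here (every other open cell in that column sees a 5).
(4,5) = 5: in region D, 5 can only go here (every other open cell in that region sees a 5).
(4,4) = 9: in region E, 9 can only go here (every other open cell in that region sees a 9).
(4,8) = 3: row 4 has {1,2,4,5,6,8,9}; col 8 has {6,7}; region has {2,4} → only 3 remains.
(5,8) = 4: row 5 has {1,5,7,9}; col 8 has {3,6,7}; region has {1,2,5,6,7,8,9} → only 4 remains.
(3,9) = 3: row 3 has {2}; col 9 has {1,2,5,7,9}; region has {1,2,4,5,6,7,8,9} → only 3 remains.
(4,1) = 7: row 4 has {1,2,3,4,5,6,8,9}; col 1 has {2,5,9}; region has {5,9} → only 7 remains.
(1,9) = 4: row 1 has {2,6}; col 9 has {1,2,3,5,7,9}; region has {2,6,8,9} → only 4 remains.
(2,1) = 1: row 2 has {2,3,4,5,6,8,9}; col 1 has {2,5,7,9}; region has {5,7,9} → only 1 remains.
(2,4) = 7: row 2 has {1,2,3,4,5,6,8,9}; col 4 has {9}; region has {2,3,4} → only 7 remains.
(1,6) = 1: row 1 has {2,4,6}; col 6 has {2,3,5,6,7,8,9}; region has {2,4,6,8,9} → only 1 remains.
(1,8) = 5: row 1 has {1,2,4,6}; col 8 has {3,4,6,7}; region has {1,2,4,6,8,9} → only 5 remains.
(8,6) = 4: row 8 has {3,5}; col 6 has {1,2,3,5,6,7,8,9}; region has {3,5,7} → only 4 remains.
(1,4) = 8: row 1 has {1,2,4,5,6}; col 4 has {7,9}; region has {2,3,4,7} → only 8 remains.
(1,7) = 7: row 1 has {1,2,4,5,6,8}; col 7 has {1,3,4,8}; region has {1,2,4,5,6,8,9} → only 7 remains.
(1,3) = 9: row 1 has {1,2,4,5,6,7,8}; col 3 has {1,2,3,4,5}; region has {1,2,3,4,5,6} → only 9 remains.
(1,5) = 3: row 1 has {1,2,4,5,6,7,8,9}; col 5 has {2,5}; region has {1,2,4,5,6,7,8,9} → only 3 remains.
(3,1) = 4: in row 3, 4 can only go here (every other open cell in that row sees a 4).
(6,2) = 1: in row 6, 1 can only go here (every other open cell in that row sees a 1).
(6,1) = 3: in row 6, 3 can only go here (every other open cell in that row sees a 3).
(6,5) = 7: in column 5, 7 can only go here (every other open cell in that column sees a 7).
(6,4) = 4: in row 6, 4 can only go here (every other open cell in that row sees a 4).
(7,4) = 6: row 7 has {1,2,3,5,7}; col 4 has {4,7,8,9}; region has {1,2,3,5} → only 6 remains.
(7,7) = 9: row 7 has {1,2,3,5,6,7}; col 7 has {1,3,4,7,8}; region has {3,4,5,7} → only 9 remains.
(7,2) = 8: row 7 has {1,2,3,5,6,7,9}; col 2 has {1,4,5,6}; region has {1,2,3,5,6} → only 8 remains.
(7,5) = 4: row 7 has {1,2,3,5,6,7,8,9}; col 5 has {2,3,5,7}; region has {1,2,3,5,6,8} → only 4 remains.
(8,3) = 7: row 8 has {3,4,5}; col 3 has {1,2,3,4,5,9}; region has {1,2,3,4,5,6,8} → only 7 remains.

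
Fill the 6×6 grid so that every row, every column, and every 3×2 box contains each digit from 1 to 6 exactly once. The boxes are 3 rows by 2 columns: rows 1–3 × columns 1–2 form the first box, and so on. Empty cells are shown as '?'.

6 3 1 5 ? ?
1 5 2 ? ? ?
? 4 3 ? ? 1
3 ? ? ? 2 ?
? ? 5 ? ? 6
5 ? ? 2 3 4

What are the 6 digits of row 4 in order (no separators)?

R1C5 = 4: row 1 has {1,3,5,6}; col 5 has {2,3}; box has {1} → only 4 remains.
R1C6 = 2: row 1 has {1,3,4,5,6}; col 6 has {1,4,6}; box has {1,4} → only 2 remains.
R2C5 = 6: row 2 has {1,2,5}; col 5 has {2,3,4}; box has {1,2,4} → only 6 remains.
R2C6 = 3: row 2 has {1,2,5,6}; col 6 has {1,2,4,6}; box has {1,2,4,6} → only 3 remains.
R3C1 = 2: row 3 has {1,3,4}; col 1 has {1,3,5,6}; box has {1,3,4,5,6} → only 2 remains.
R3C4 = 6: row 3 has {1,2,3,4}; col 4 has {2,5}; box has {1,2,3,5} → only 6 remains.
R3C5 = 5: row 3 has {1,2,3,4,6}; col 5 has {2,3,4,6}; box has {1,2,3,4,6} → only 5 remains.
R4C6 = 5: row 4 has {2,3}; col 6 has {1,2,3,4,6}; box has {2,3,4,6} → only 5 remains.
R5C1 = 4: row 5 has {5,6}; col 1 has {1,2,3,5,6}; box has {3,5} → only 4 remains.
R5C5 = 1: row 5 has {4,5,6}; col 5 has {2,3,4,5,6}; box has {2,3,4,5,6} → only 1 remains.
R6C3 = 6: row 6 has {2,3,4,5}; col 3 has {1,2,3,5}; box has {2,5} → only 6 remains.
R2C4 = 4: row 2 has {1,2,3,5,6}; col 4 has {2,5,6}; box has {1,2,3,5,6} → only 4 remains.
R4C3 = 4: row 4 has {2,3,5}; col 3 has {1,2,3,5,6}; box has {2,5,6} → only 4 remains.
R4C4 = 1: row 4 has {2,3,4,5}; col 4 has {2,4,5,6}; box has {2,4,5,6} → only 1 remains.
R5C2 = 2: row 5 has {1,4,5,6}; col 2 has {3,4,5}; box has {3,4,5} → only 2 remains.
R5C4 = 3: row 5 has {1,2,4,5,6}; col 4 has {1,2,4,5,6}; box has {1,2,4,5,6} → only 3 remains.
R6C2 = 1: row 6 has {2,3,4,5,6}; col 2 has {2,3,4,5}; box has {2,3,4,5} → only 1 remains.
R4C2 = 6: row 4 has {1,2,3,4,5}; col 2 has {1,2,3,4,5}; box has {1,2,3,4,5} → only 6 remains.

364125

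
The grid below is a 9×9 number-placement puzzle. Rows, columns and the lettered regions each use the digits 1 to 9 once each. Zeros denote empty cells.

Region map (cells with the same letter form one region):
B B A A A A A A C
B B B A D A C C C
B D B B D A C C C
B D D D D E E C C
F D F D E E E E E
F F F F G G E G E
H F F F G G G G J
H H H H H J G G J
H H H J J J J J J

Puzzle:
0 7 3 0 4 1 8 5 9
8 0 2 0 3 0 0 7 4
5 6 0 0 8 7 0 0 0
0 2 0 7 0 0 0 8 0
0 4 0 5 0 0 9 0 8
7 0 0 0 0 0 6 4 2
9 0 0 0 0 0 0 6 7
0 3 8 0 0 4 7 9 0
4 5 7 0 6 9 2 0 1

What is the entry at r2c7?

5

r1c1 = 6: row 1 has {1,3,4,5,7,8,9}; col 1 has {4,5,7,8,9}; region has {2,5,7,8} → only 6 remains.
r1c4 = 2: row 1 has {1,3,4,5,6,7,8,9}; col 4 has {5,7}; region has {1,3,4,5,7,8} → only 2 remains.
r2c6 = 6: row 2 has {2,3,4,7,8}; col 6 has {1,4,7,9}; region has {1,2,3,4,5,7,8} → only 6 remains.
r3c9 = 3: row 3 has {5,6,7,8}; col 9 has {1,2,4,7,8,9}; region has {4,7,8,9} → only 3 remains.
r5c6 = 3: row 5 has {4,5,8,9}; col 6 has {1,4,6,7,9}; region has {2,6,8,9} → only 3 remains.
r5c8 = 1: row 5 has {3,4,5,8,9}; col 8 has {4,5,6,7,8,9}; region has {2,3,6,8,9} → only 1 remains.
r8c9 = 5: row 8 has {3,4,7,8,9}; col 9 has {1,2,3,4,7,8,9}; region has {1,2,4,6,7,9} → only 5 remains.
r9c8 = 3: row 9 has {1,2,4,5,6,7,9}; col 8 has {1,4,5,6,7,8,9}; region has {1,2,4,5,6,7,9} → only 3 remains.
r2c4 = 9: row 2 has {2,3,4,6,7,8}; col 4 has {2,5,7}; region has {1,2,3,4,5,6,7,8} → only 9 remains.
r3c7 = 1: row 3 has {3,5,6,7,8}; col 7 has {2,6,7,8,9}; region has {3,4,7,8,9} → only 1 remains.
r3c8 = 2: row 3 has {1,3,5,6,7,8}; col 8 has {1,3,4,5,6,7,8,9}; region has {1,3,4,7,8,9} → only 2 remains.
r4c6 = 5: row 4 has {2,7,8}; col 6 has {1,3,4,6,7,9}; region has {1,2,3,6,8,9} → only 5 remains.
r4c7 = 4: row 4 has {2,5,7,8}; col 7 has {1,2,6,7,8,9}; region has {1,2,3,5,6,8,9} → only 4 remains.
r4c9 = 6: row 4 has {2,4,5,7,8}; col 9 has {1,2,3,4,5,7,8,9}; region has {1,2,3,4,7,8,9} → only 6 remains.
r5c1 = 2: row 5 has {1,3,4,5,8,9}; col 1 has {4,5,6,7,8,9}; region has {7} → only 2 remains.
r5c3 = 6: row 5 has {1,2,3,4,5,8,9}; col 3 has {2,3,7,8}; region has {2,7} → only 6 remains.
r5c5 = 7: row 5 has {1,2,3,4,5,6,8,9}; col 5 has {3,4,6,8}; region has {1,2,3,4,5,6,8,9} → only 7 remains.
r6c6 = 8: row 6 has {2,4,6,7}; col 6 has {1,3,4,5,6,7,9}; region has {4,6,7,9} → only 8 remains.
r7c6 = 2: row 7 has {6,7,9}; col 6 has {1,3,4,5,6,7,8,9}; region has {4,6,7,8,9} → only 2 remains.
r8c1 = 1: row 8 has {3,4,5,7,8,9}; col 1 has {2,4,5,6,7,8,9}; region has {3,4,5,7,8,9} → only 1 remains.
r8c4 = 6: row 8 has {1,3,4,5,7,8,9}; col 4 has {2,5,7,9}; region has {1,3,4,5,7,8,9} → only 6 remains.
r8c5 = 2: row 8 has {1,3,4,5,6,7,8,9}; col 5 has {3,4,6,7,8}; region has {1,3,4,5,6,7,8,9} → only 2 remains.
r9c4 = 8: row 9 has {1,2,3,4,5,6,7,9}; col 4 has {2,5,6,7,9}; region has {1,2,3,4,5,6,7,9} → only 8 remains.
r2c2 = 1: row 2 has {2,3,4,6,7,8,9}; col 2 has {2,3,4,5,6,7}; region has {2,5,6,7,8} → only 1 remains.
r2c7 = 5: row 2 has {1,2,3,4,6,7,8,9}; col 7 has {1,2,4,6,7,8,9}; region has {1,2,3,4,6,7,8,9} → only 5 remains.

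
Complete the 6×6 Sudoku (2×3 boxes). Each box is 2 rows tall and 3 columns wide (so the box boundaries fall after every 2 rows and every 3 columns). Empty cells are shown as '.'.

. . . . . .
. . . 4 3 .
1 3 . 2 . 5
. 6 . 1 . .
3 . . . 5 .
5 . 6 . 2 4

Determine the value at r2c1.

r3c3 = 4 (sole candidate).
r3c5 = 6 (sole candidate).
r4c1 = 2 (sole candidate).
r4c3 = 5 (sole candidate).
r4c5 = 4 (sole candidate).
r4c6 = 3 (sole candidate).
r5c4 = 6 (sole candidate).
r5c6 = 1 (sole candidate).
r6c2 = 1 (sole candidate).
r6c4 = 3 (sole candidate).
r1c4 = 5 (sole candidate).
r1c5 = 1 (sole candidate).
r2c1 = 6: row 2 has {3,4}; col 1 has {1,2,3,5}; box has {} → only 6 remains.

6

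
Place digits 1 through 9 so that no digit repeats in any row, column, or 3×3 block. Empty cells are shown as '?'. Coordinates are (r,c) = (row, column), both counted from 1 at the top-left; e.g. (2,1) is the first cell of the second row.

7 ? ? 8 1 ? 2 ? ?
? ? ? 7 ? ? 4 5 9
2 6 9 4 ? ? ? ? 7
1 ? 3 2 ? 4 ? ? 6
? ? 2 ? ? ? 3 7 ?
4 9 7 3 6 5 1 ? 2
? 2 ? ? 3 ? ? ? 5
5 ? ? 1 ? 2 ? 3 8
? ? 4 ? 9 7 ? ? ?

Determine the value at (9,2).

(1,3) = 5: row 1 has {1,2,7,8}; col 3 has {2,3,4,7,9}; box has {2,6,7,9} → only 5 remains.
(1,8) = 6: row 1 has {1,2,5,7,8}; col 8 has {3,5,7}; box has {2,4,5,7,9} → only 6 remains.
(1,9) = 3: row 1 has {1,2,5,6,7,8}; col 9 has {2,5,6,7,8,9}; box has {2,4,5,6,7,9} → only 3 remains.
(2,5) = 2: row 2 has {4,5,7,9}; col 5 has {1,3,6,9}; box has {1,4,7,8} → only 2 remains.
(3,5) = 5: row 3 has {2,4,6,7,9}; col 5 has {1,2,3,6,9}; box has {1,2,4,7,8} → only 5 remains.
(3,6) = 3: row 3 has {2,4,5,6,7,9}; col 6 has {2,4,5,7}; box has {1,2,4,5,7,8} → only 3 remains.
(3,7) = 8: row 3 has {2,3,4,5,6,7,9}; col 7 has {1,2,3,4}; box has {2,3,4,5,6,7,9} → only 8 remains.
(3,8) = 1: row 3 has {2,3,4,5,6,7,8,9}; col 8 has {3,5,6,7}; box has {2,3,4,5,6,7,8,9} → only 1 remains.
(5,4) = 9: row 5 has {2,3,7}; col 4 has {1,2,3,4,7,8}; box has {2,3,4,5,6} → only 9 remains.
(5,5) = 8: row 5 has {2,3,7,9}; col 5 has {1,2,3,5,6,9}; box has {2,3,4,5,6,9} → only 8 remains.
(5,6) = 1: row 5 has {2,3,7,8,9}; col 6 has {2,3,4,5,7}; box has {2,3,4,5,6,8,9} → only 1 remains.
(5,9) = 4: row 5 has {1,2,3,7,8,9}; col 9 has {2,3,5,6,7,8,9}; box has {1,2,3,6,7} → only 4 remains.
(6,8) = 8: row 6 has {1,2,3,4,5,6,7,9}; col 8 has {1,3,5,6,7}; box has {1,2,3,4,6,7} → only 8 remains.
(7,4) = 6: row 7 has {2,3,5}; col 4 has {1,2,3,4,7,8,9}; box has {1,2,3,7,9} → only 6 remains.
(7,6) = 8: row 7 has {2,3,5,6}; col 6 has {1,2,3,4,5,7}; box has {1,2,3,6,7,9} → only 8 remains.
(8,2) = 7: row 8 has {1,2,3,5,8}; col 2 has {2,6,9}; box has {2,4,5} → only 7 remains.
(8,3) = 6: row 8 has {1,2,3,5,7,8}; col 3 has {2,3,4,5,7,9}; box has {2,4,5,7} → only 6 remains.
(8,5) = 4: row 8 has {1,2,3,5,6,7,8}; col 5 has {1,2,3,5,6,8,9}; box has {1,2,3,6,7,8,9} → only 4 remains.
(8,7) = 9: row 8 has {1,2,3,4,5,6,7,8}; col 7 has {1,2,3,4,8}; box has {3,5,8} → only 9 remains.
(9,4) = 5: row 9 has {4,7,9}; col 4 has {1,2,3,4,6,7,8,9}; box has {1,2,3,4,6,7,8,9} → only 5 remains.
(9,7) = 6: row 9 has {4,5,7,9}; col 7 has {1,2,3,4,8,9}; box has {3,5,8,9} → only 6 remains.
(9,8) = 2: row 9 has {4,5,6,7,9}; col 8 has {1,3,5,6,7,8}; box has {3,5,6,8,9} → only 2 remains.
(9,9) = 1: row 9 has {2,4,5,6,7,9}; col 9 has {2,3,4,5,6,7,8,9}; box has {2,3,5,6,8,9} → only 1 remains.
(1,2) = 4: row 1 has {1,2,3,5,6,7,8}; col 2 has {2,6,7,9}; box has {2,5,6,7,9} → only 4 remains.
(1,6) = 9: row 1 has {1,2,3,4,5,6,7,8}; col 6 has {1,2,3,4,5,7,8}; box has {1,2,3,4,5,7,8} → only 9 remains.
(2,6) = 6: row 2 has {2,4,5,7,9}; col 6 has {1,2,3,4,5,7,8,9}; box has {1,2,3,4,5,7,8,9} → only 6 remains.
(4,5) = 7: row 4 has {1,2,3,4,6}; col 5 has {1,2,3,4,5,6,8,9}; box has {1,2,3,4,5,6,8,9} → only 7 remains.
(4,7) = 5: row 4 has {1,2,3,4,6,7}; col 7 has {1,2,3,4,6,8,9}; box has {1,2,3,4,6,7,8} → only 5 remains.
(4,8) = 9: row 4 has {1,2,3,4,5,6,7}; col 8 has {1,2,3,5,6,7,8}; box has {1,2,3,4,5,6,7,8} → only 9 remains.
(5,1) = 6: row 5 has {1,2,3,4,7,8,9}; col 1 has {1,2,4,5,7}; box has {1,2,3,4,7,9} → only 6 remains.
(5,2) = 5: row 5 has {1,2,3,4,6,7,8,9}; col 2 has {2,4,6,7,9}; box has {1,2,3,4,6,7,9} → only 5 remains.
(7,1) = 9: row 7 has {2,3,5,6,8}; col 1 has {1,2,4,5,6,7}; box has {2,4,5,6,7} → only 9 remains.
(7,3) = 1: row 7 has {2,3,5,6,8,9}; col 3 has {2,3,4,5,6,7,9}; box has {2,4,5,6,7,9} → only 1 remains.
(7,7) = 7: row 7 has {1,2,3,5,6,8,9}; col 7 has {1,2,3,4,5,6,8,9}; box has {1,2,3,5,6,8,9} → only 7 remains.
(7,8) = 4: row 7 has {1,2,3,5,6,7,8,9}; col 8 has {1,2,3,5,6,7,8,9}; box has {1,2,3,5,6,7,8,9} → only 4 remains.
(2,3) = 8: row 2 has {2,4,5,6,7,9}; col 3 has {1,2,3,4,5,6,7,9}; box has {2,4,5,6,7,9} → only 8 remains.
(4,2) = 8: row 4 has {1,2,3,4,5,6,7,9}; col 2 has {2,4,5,6,7,9}; box has {1,2,3,4,5,6,7,9} → only 8 remains.
(9,2) = 3: row 9 has {1,2,4,5,6,7,9}; col 2 has {2,4,5,6,7,8,9}; box has {1,2,4,5,6,7,9} → only 3 remains.

3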